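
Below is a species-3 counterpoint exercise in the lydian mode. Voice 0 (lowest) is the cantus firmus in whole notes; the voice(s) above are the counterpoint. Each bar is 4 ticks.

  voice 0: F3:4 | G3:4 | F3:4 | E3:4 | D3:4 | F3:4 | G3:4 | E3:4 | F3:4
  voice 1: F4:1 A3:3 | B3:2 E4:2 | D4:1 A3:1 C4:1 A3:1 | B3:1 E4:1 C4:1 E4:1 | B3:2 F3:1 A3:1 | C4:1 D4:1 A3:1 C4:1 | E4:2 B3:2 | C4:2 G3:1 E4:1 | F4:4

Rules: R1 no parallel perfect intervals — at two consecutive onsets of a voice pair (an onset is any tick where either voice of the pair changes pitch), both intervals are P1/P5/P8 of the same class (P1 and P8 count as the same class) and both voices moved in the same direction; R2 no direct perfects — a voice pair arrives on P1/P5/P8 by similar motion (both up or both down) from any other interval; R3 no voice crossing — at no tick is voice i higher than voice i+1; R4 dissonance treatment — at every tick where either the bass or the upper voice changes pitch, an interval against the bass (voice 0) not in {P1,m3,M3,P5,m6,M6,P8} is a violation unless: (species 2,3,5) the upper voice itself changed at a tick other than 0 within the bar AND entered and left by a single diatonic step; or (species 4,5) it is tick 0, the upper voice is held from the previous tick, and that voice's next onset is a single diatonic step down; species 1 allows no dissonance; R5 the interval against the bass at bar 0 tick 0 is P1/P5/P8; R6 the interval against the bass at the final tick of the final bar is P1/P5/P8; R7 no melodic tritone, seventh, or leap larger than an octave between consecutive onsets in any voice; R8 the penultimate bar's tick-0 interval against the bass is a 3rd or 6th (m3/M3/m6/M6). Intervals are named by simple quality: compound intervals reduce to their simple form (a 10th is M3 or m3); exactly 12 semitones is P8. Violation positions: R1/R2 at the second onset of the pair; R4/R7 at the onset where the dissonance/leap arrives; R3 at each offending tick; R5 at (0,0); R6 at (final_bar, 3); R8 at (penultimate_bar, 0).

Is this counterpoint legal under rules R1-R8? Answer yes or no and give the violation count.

bar 0: v0=F3 v1=F4 (P8)
bar 1: v0=G3 v1=B3 (M3)
bar 2: v0=F3 v1=D4 (M6)
bar 3: v0=E3 v1=B3 (P5)
bar 4: v0=D3 v1=B3 (M6)
bar 5: v0=F3 v1=C4 (P5)
bar 6: v0=G3 v1=E4 (M6)
bar 7: v0=E3 v1=C4 (m6)
bar 8: v0=F3 v1=F4 (P8)
  R7 @ bar4.2: B3->F3 leap 6st
  R1 @ bar5.0: D3/A3 P5 -> F3/C4 P5 similar
  R1 @ bar8.0: E3/E4 P8 -> F3/F4 P8 similar

No (3 violations)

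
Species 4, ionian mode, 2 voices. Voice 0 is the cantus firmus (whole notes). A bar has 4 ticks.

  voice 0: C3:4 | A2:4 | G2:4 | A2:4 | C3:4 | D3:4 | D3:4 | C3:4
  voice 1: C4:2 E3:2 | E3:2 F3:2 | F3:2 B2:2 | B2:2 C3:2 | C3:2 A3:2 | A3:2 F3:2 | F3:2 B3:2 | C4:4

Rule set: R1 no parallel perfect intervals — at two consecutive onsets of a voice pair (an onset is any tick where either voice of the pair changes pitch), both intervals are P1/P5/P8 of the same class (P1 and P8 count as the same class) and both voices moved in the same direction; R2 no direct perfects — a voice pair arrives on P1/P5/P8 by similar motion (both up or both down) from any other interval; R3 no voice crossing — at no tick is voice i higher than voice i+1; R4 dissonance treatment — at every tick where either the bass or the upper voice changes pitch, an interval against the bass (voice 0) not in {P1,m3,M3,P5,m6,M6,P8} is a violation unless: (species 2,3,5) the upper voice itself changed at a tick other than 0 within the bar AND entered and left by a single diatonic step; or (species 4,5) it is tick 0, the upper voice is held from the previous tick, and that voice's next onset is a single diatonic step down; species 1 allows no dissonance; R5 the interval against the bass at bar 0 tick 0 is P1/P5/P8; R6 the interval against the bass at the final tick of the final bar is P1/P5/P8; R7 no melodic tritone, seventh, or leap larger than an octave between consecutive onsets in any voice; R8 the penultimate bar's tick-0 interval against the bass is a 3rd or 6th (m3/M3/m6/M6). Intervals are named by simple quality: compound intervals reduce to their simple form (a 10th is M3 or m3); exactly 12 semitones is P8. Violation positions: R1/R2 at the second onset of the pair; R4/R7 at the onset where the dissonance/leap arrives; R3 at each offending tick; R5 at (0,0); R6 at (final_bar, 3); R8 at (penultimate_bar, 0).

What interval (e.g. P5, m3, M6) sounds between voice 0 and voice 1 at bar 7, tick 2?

voice 0=C3 voice 1=C4 -> P8

P8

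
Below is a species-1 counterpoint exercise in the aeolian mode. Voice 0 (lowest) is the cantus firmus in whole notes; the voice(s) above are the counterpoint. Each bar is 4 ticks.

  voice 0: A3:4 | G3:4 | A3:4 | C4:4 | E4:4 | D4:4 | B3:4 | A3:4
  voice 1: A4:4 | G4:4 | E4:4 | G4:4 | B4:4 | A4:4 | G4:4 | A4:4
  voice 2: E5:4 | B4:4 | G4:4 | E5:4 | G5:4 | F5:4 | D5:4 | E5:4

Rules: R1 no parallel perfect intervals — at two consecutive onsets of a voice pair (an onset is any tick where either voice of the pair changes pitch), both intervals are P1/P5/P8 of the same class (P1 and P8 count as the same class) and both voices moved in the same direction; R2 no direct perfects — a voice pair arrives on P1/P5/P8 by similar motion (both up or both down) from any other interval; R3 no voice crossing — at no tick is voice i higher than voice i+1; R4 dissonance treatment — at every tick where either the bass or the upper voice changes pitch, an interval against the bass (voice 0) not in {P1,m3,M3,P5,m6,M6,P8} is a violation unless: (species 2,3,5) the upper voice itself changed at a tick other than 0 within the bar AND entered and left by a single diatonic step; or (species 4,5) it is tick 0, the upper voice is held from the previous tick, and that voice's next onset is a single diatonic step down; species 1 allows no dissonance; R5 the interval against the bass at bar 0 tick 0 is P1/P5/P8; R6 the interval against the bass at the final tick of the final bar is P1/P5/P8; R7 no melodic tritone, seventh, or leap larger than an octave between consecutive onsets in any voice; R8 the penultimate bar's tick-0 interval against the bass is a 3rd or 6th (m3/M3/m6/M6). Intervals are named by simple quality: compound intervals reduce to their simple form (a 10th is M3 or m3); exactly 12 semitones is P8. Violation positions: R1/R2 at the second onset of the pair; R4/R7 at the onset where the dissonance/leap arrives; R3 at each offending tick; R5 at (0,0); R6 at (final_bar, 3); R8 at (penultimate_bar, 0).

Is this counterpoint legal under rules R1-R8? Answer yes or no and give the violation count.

No (7 violations)

bar 0: v0=A3 v1=A4 v2=E5 (P5)
bar 1: v0=G3 v1=G4 v2=B4 (M3)
bar 2: v0=A3 v1=E4 v2=G4 (m7)
bar 3: v0=C4 v1=G4 v2=E5 (M3)
bar 4: v0=E4 v1=B4 v2=G5 (m3)
bar 5: v0=D4 v1=A4 v2=F5 (m3)
bar 6: v0=B3 v1=G4 v2=D5 (m3)
bar 7: v0=A3 v1=A4 v2=E5 (P5)
  R1 @ bar1.0: A3/A4 P8 -> G3/G4 P8 similar
  R4 @ bar2.0: A3/G4 m7 untreated
  R1 @ bar3.0: A3/E4 P5 -> C4/G4 P5 similar
  R1 @ bar4.0: C4/G4 P5 -> E4/B4 P5 similar
  R1 @ bar5.0: E4/B4 P5 -> D4/A4 P5 similar
  R2 @ bar6.0: A4/F5 m6 -> G4/D5 P5 similar
  R1 @ bar7.0: G4/D5 P5 -> A4/E5 P5 similar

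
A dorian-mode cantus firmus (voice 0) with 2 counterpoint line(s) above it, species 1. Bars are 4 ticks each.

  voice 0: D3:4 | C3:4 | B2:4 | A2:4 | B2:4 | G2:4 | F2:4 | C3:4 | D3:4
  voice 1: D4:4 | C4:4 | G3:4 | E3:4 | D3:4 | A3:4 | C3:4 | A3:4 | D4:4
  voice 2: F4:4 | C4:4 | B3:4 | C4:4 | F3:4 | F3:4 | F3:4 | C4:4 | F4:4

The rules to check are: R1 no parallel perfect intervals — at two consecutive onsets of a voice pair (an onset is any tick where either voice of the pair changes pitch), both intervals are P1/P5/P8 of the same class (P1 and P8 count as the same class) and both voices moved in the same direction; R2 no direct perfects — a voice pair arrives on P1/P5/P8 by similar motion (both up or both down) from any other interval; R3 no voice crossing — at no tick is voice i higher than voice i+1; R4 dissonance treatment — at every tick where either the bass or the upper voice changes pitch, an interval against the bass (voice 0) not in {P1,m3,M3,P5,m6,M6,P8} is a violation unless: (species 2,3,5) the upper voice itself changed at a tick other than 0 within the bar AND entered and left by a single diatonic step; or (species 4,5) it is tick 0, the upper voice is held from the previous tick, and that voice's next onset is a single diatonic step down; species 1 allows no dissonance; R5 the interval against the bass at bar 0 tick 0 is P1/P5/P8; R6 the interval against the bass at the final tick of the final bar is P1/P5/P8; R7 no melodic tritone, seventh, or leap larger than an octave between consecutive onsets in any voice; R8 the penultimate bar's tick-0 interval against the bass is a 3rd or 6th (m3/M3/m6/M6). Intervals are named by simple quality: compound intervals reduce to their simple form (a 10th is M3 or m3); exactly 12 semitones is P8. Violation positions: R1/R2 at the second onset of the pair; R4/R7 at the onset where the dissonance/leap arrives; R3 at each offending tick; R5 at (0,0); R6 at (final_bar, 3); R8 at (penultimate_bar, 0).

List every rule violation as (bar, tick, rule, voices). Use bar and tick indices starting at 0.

(0, 0, R5, (0, 2))
(1, 0, R1, (0, 1))
(1, 0, R2, (0, 2))
(1, 0, R2, (1, 2))
(2, 0, R1, (0, 2))
(3, 0, R2, (0, 1))
(4, 0, R4, (0, 2))
(5, 0, R3, (1, 2))
(5, 0, R4, (0, 1))
(5, 0, R4, (0, 2))
(5, 1, R3, (1, 2))
(5, 2, R3, (1, 2))
(5, 3, R3, (1, 2))
(6, 0, R2, (0, 1))
(7, 0, R1, (0, 2))
(7, 0, R8, (0, 2))
(8, 0, R2, (0, 1))
(8, 3, R6, (0, 2))

bar 0: v0=D3 v1=D4 v2=F4 downbeat m3
bar 1: v0=C3 v1=C4 v2=C4 downbeat P8
bar 2: v0=B2 v1=G3 v2=B3 downbeat P8
bar 3: v0=A2 v1=E3 v2=C4 downbeat m3
bar 4: v0=B2 v1=D3 v2=F3 downbeat TT
bar 5: v0=G2 v1=A3 v2=F3 downbeat m7
bar 6: v0=F2 v1=C3 v2=F3 downbeat P8
bar 7: v0=C3 v1=A3 v2=C4 downbeat P8
bar 8: v0=D3 v1=D4 v2=F4 downbeat m3
  -> R5 @ bar 0 tick 0 v(0, 2): opens on m3
  -> R1 @ bar 1 tick 0 v(0, 1): D3/D4 P8 -> C3/C4 P8 similar
  -> R2 @ bar 1 tick 0 v(0, 2): D3/F4 m3 -> C3/C4 P8 similar
  -> R2 @ bar 1 tick 0 v(1, 2): D4/F4 m3 -> C4/C4 P1 similar
  -> R1 @ bar 2 tick 0 v(0, 2): C3/C4 P8 -> B2/B3 P8 similar
  -> R2 @ bar 3 tick 0 v(0, 1): B2/G3 m6 -> A2/E3 P5 similar
  -> R4 @ bar 4 tick 0 v(0, 2): B2/F3 TT untreated
  -> R3 @ bar 5 tick 0 v(1, 2): A3 above F3
  -> R4 @ bar 5 tick 0 v(0, 1): G2/A3 M2 untreated
  -> R4 @ bar 5 tick 0 v(0, 2): G2/F3 m7 untreated
  -> R3 @ bar 5 tick 1 v(1, 2): A3 above F3
  -> R3 @ bar 5 tick 2 v(1, 2): A3 above F3
  -> R3 @ bar 5 tick 3 v(1, 2): A3 above F3
  -> R2 @ bar 6 tick 0 v(0, 1): G2/A3 M2 -> F2/C3 P5 similar
  -> R1 @ bar 7 tick 0 v(0, 2): F2/F3 P8 -> C3/C4 P8 similar
  -> R8 @ bar 7 tick 0 v(0, 2): penult P8 not 3rd/6th
  -> R2 @ bar 8 tick 0 v(0, 1): C3/A3 M6 -> D3/D4 P8 similar
  -> R6 @ bar 8 tick 3 v(0, 2): closes on m3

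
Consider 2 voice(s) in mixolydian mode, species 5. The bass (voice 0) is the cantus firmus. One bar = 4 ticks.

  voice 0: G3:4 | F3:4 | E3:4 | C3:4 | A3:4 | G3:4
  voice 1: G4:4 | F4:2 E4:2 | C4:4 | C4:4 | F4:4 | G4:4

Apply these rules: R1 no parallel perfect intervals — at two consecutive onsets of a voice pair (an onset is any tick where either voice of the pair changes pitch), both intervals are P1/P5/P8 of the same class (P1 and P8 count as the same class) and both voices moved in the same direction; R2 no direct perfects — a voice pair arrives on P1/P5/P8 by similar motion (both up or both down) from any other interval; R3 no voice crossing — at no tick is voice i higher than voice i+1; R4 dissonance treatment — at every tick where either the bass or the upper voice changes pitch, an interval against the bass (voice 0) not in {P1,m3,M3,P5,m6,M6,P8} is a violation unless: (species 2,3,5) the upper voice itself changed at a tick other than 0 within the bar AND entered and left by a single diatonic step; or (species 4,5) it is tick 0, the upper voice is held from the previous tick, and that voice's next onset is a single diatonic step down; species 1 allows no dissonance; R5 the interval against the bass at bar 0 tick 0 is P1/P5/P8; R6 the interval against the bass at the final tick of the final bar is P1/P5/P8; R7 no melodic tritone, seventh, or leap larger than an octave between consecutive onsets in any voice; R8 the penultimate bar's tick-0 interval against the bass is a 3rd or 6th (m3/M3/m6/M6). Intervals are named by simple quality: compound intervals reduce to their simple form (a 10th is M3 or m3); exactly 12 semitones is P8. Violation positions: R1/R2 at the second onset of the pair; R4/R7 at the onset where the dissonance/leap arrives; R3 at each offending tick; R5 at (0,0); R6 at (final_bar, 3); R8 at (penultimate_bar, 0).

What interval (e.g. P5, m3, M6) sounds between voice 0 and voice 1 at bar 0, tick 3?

voice 0=G3 voice 1=G4 -> P8

P8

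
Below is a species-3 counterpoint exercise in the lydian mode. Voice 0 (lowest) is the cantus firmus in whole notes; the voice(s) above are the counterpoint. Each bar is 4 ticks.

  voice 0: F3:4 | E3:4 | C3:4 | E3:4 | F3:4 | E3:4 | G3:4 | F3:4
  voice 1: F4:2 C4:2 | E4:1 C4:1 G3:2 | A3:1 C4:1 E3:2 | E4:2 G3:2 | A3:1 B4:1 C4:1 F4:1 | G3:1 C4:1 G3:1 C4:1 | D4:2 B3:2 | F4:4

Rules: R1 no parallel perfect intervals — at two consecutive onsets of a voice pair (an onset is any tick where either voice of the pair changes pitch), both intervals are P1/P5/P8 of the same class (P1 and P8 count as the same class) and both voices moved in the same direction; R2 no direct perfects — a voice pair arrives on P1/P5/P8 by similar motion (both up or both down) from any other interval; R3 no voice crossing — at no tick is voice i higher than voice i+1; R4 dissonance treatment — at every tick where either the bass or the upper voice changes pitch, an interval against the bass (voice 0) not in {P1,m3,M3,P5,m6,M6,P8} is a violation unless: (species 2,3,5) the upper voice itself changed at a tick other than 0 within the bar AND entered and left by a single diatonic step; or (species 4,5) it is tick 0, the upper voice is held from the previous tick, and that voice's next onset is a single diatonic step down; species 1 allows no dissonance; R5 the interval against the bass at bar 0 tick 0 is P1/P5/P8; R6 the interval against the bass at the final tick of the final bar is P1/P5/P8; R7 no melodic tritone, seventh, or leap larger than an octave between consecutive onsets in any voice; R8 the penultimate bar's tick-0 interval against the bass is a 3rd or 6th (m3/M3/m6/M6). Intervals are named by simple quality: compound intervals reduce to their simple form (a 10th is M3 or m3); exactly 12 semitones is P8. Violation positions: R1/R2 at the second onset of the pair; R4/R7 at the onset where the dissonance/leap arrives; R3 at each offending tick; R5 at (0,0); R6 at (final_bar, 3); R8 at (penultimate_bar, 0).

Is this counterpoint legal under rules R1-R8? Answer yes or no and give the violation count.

bar 0: v0=F3 v1=F4 (P8)
bar 1: v0=E3 v1=E4 (P8)
bar 2: v0=C3 v1=A3 (M6)
bar 3: v0=E3 v1=E4 (P8)
bar 4: v0=F3 v1=A3 (M3)
bar 5: v0=E3 v1=G3 (m3)
bar 6: v0=G3 v1=D4 (P5)
bar 7: v0=F3 v1=F4 (P8)
  R2 @ bar3.0: C3/E3 M3 -> E3/E4 P8 similar
  R4 @ bar4.1: F3/B4 TT untreated
  R7 @ bar4.1: A3->B4 leap 14st
  R7 @ bar4.2: B4->C4 leap 11st
  R7 @ bar5.0: F4->G3 leap 10st
  R2 @ bar6.0: E3/C4 m6 -> G3/D4 P5 similar
  R8 @ bar6.0: penult P5 not 3rd/6th
  R7 @ bar7.0: B3->F4 leap 6st

No (8 violations)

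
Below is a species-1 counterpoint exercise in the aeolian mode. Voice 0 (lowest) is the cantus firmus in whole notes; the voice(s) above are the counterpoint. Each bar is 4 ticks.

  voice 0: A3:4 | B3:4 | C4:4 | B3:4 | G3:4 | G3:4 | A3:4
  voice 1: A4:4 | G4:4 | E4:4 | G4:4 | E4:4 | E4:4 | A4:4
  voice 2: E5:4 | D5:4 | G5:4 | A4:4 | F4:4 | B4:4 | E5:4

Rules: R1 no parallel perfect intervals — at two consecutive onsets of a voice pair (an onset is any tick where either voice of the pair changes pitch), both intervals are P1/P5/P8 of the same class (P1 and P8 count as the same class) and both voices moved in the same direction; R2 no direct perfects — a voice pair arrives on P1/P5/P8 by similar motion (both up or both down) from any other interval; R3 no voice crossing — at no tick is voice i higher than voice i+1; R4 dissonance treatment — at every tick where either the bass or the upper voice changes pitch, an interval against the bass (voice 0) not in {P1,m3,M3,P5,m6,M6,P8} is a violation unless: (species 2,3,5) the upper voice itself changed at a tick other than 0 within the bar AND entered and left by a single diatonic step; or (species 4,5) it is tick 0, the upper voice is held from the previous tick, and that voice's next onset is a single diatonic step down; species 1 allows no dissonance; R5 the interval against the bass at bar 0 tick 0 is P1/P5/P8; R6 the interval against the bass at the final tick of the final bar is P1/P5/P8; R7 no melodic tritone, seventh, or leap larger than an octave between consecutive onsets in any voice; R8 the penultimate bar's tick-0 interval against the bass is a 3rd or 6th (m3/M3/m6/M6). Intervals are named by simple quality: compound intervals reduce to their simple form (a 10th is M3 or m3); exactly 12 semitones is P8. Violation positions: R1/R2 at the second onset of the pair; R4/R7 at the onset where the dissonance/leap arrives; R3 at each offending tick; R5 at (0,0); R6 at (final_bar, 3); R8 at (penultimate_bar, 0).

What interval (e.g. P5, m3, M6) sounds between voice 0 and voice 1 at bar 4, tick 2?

voice 0=G3 voice 1=E4 -> M6

M6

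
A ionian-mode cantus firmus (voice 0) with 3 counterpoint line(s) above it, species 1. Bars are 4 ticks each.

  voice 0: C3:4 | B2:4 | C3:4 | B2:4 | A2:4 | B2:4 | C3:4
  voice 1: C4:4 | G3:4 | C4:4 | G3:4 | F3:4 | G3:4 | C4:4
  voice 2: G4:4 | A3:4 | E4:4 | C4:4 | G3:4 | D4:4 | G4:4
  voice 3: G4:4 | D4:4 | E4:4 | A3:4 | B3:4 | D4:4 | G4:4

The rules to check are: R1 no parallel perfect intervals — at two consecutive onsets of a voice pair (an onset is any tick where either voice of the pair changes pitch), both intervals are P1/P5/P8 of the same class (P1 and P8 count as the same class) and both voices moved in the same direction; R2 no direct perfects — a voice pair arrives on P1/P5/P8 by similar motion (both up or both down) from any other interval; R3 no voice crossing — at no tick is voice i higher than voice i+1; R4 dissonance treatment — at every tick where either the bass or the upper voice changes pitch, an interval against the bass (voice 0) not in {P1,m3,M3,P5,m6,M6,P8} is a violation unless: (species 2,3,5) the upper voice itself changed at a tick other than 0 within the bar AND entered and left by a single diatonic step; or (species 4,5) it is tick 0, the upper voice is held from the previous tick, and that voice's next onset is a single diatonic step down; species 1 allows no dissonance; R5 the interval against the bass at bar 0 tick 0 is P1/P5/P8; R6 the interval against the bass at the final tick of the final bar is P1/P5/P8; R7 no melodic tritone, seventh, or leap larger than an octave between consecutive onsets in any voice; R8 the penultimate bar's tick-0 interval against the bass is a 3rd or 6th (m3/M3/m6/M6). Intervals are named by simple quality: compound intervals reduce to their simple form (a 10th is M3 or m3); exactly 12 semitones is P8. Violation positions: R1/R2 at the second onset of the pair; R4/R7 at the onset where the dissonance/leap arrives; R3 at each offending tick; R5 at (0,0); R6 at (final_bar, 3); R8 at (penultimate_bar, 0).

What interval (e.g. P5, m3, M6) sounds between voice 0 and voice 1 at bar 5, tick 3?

voice 0=B2 voice 1=G3 -> m6

m6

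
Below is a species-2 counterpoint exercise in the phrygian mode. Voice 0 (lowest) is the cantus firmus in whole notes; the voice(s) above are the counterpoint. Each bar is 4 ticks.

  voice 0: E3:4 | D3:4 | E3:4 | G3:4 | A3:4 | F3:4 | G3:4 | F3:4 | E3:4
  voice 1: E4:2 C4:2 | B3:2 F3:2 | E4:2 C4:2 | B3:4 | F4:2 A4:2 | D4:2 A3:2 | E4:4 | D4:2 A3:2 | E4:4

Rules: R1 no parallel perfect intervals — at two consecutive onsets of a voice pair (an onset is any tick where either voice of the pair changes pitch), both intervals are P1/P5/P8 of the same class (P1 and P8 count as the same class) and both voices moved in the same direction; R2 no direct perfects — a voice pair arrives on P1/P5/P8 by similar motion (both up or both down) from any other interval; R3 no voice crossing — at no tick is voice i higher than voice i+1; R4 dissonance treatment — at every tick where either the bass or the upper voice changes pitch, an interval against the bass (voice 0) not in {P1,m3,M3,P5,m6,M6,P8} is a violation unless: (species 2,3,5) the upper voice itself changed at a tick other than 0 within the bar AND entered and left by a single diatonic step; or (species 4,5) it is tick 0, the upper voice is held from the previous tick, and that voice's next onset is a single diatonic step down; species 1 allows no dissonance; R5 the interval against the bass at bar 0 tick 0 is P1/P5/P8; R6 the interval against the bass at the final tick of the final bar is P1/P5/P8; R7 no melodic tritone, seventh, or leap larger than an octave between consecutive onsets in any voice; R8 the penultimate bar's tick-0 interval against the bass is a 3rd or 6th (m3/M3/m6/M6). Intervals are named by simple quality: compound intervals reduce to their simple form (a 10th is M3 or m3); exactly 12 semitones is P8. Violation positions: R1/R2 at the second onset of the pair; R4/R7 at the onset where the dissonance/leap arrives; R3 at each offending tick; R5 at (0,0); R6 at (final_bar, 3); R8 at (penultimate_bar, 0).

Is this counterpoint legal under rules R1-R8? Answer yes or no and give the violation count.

bar 0: v0=E3 v1=E4 (P8)
bar 1: v0=D3 v1=B3 (M6)
bar 2: v0=E3 v1=E4 (P8)
bar 3: v0=G3 v1=B3 (M3)
bar 4: v0=A3 v1=F4 (m6)
bar 5: v0=F3 v1=D4 (M6)
bar 6: v0=G3 v1=E4 (M6)
bar 7: v0=F3 v1=D4 (M6)
bar 8: v0=E3 v1=E4 (P8)
  R7 @ bar1.2: B3->F3 leap 6st
  R2 @ bar2.0: D3/F3 m3 -> E3/E4 P8 similar
  R7 @ bar2.0: F3->E4 leap 11st
  R7 @ bar4.0: B3->F4 leap 6st

No (4 violations)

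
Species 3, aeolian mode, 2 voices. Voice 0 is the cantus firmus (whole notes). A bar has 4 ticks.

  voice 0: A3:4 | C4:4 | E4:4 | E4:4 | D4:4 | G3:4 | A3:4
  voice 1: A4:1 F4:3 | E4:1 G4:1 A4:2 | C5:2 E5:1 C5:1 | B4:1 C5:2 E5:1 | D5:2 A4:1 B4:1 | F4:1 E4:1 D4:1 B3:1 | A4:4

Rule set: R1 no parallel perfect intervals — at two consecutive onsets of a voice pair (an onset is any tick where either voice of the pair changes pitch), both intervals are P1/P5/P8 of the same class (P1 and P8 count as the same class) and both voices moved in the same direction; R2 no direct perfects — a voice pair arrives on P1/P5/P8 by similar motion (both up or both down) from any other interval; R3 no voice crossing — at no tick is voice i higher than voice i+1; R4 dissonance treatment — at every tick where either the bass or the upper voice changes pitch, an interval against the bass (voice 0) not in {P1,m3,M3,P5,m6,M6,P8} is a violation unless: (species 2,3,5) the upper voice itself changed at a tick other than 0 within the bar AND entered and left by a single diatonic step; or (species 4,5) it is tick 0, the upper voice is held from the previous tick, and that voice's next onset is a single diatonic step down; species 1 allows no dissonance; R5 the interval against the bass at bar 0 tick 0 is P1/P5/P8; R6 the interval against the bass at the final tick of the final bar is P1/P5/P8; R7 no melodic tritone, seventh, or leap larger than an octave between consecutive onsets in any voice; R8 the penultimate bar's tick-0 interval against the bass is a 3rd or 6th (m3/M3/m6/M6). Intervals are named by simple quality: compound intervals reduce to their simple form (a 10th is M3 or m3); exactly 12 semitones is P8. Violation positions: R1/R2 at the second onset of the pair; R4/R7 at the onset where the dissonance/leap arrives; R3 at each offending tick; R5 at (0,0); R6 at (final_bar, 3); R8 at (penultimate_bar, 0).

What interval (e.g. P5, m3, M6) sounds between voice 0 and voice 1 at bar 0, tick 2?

m6

voice 0=A3 voice 1=F4 -> m6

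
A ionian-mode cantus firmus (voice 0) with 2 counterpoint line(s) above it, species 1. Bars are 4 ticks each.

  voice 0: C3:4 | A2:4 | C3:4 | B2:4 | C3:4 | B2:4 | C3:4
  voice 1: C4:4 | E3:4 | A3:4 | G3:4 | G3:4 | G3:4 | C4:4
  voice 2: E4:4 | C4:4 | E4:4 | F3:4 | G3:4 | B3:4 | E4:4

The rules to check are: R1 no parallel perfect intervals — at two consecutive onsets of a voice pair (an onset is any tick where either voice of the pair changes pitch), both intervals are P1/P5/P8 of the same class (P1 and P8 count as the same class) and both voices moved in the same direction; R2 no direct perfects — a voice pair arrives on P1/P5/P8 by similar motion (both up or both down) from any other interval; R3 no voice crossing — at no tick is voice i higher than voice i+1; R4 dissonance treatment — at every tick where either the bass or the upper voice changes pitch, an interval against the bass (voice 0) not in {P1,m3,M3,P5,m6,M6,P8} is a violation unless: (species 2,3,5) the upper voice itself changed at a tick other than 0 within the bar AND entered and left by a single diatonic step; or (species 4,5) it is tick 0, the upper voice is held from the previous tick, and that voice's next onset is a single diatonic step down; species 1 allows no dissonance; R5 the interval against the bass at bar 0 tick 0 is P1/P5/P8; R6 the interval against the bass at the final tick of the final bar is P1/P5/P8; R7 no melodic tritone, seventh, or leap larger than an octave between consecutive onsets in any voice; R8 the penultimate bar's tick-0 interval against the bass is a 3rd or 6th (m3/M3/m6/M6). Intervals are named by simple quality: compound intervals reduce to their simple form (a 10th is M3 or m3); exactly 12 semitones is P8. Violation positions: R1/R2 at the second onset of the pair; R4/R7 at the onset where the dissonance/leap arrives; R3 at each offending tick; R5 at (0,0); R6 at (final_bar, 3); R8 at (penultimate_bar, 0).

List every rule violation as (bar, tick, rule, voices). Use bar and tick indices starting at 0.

(0, 0, R5, (0, 2))
(1, 0, R2, (0, 1))
(2, 0, R2, (1, 2))
(3, 0, R3, (1, 2))
(3, 0, R4, (0, 2))
(3, 0, R7, (2,))
(3, 1, R3, (1, 2))
(3, 2, R3, (1, 2))
(3, 3, R3, (1, 2))
(4, 0, R2, (0, 2))
(5, 0, R8, (0, 2))
(6, 0, R2, (0, 1))
(6, 3, R6, (0, 2))

bar 0: v0=C3 v1=C4 v2=E4 downbeat M3
bar 1: v0=A2 v1=E3 v2=C4 downbeat m3
bar 2: v0=C3 v1=A3 v2=E4 downbeat M3
bar 3: v0=B2 v1=G3 v2=F3 downbeat TT
bar 4: v0=C3 v1=G3 v2=G3 downbeat P5
bar 5: v0=B2 v1=G3 v2=B3 downbeat P8
bar 6: v0=C3 v1=C4 v2=E4 downbeat M3
  -> R5 @ bar 0 tick 0 v(0, 2): opens on M3
  -> R2 @ bar 1 tick 0 v(0, 1): C3/C4 P8 -> A2/E3 P5 similar
  -> R2 @ bar 2 tick 0 v(1, 2): E3/C4 m6 -> A3/E4 P5 similar
  -> R3 @ bar 3 tick 0 v(1, 2): G3 above F3
  -> R4 @ bar 3 tick 0 v(0, 2): B2/F3 TT untreated
  -> R7 @ bar 3 tick 0 v(2,): E4->F3 leap 11st
  -> R3 @ bar 3 tick 1 v(1, 2): G3 above F3
  -> R3 @ bar 3 tick 2 v(1, 2): G3 above F3
  -> R3 @ bar 3 tick 3 v(1, 2): G3 above F3
  -> R2 @ bar 4 tick 0 v(0, 2): B2/F3 TT -> C3/G3 P5 similar
  -> R8 @ bar 5 tick 0 v(0, 2): penult P8 not 3rd/6th
  -> R2 @ bar 6 tick 0 v(0, 1): B2/G3 m6 -> C3/C4 P8 similar
  -> R6 @ bar 6 tick 3 v(0, 2): closes on M3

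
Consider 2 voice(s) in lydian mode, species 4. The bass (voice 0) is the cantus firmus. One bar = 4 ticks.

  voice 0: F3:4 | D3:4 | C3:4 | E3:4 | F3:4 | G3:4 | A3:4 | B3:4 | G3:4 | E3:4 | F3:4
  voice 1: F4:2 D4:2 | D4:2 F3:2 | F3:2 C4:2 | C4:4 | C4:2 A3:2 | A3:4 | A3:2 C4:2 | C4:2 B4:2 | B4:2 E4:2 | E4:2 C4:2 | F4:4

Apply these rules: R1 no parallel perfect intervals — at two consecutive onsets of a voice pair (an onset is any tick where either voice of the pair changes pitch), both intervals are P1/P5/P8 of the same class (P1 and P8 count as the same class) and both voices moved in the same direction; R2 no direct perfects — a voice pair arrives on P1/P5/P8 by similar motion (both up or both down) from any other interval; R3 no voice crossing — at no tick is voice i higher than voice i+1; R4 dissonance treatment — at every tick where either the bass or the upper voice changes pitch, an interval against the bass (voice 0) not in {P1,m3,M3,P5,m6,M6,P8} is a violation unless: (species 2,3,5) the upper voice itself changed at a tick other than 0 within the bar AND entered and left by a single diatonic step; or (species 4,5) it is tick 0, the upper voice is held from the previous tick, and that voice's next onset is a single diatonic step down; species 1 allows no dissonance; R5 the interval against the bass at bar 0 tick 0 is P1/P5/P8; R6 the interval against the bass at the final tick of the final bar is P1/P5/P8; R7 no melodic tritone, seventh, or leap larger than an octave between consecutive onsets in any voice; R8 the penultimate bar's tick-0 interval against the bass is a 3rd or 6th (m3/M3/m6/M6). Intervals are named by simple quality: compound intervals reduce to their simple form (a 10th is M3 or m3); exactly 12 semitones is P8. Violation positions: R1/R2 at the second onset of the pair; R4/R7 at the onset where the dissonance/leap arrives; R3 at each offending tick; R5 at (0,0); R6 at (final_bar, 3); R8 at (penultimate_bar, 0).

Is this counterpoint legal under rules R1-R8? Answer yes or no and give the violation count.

bar 0: v0=F3 v1=F4 (P8)
bar 1: v0=D3 v1=D4 (P8)
bar 2: v0=C3 v1=F3 (P4)
bar 3: v0=E3 v1=C4 (m6)
bar 4: v0=F3 v1=C4 (P5)
bar 5: v0=G3 v1=A3 (M2)
bar 6: v0=A3 v1=A3 (P1)
bar 7: v0=B3 v1=C4 (m2)
bar 8: v0=G3 v1=B4 (M3)
bar 9: v0=E3 v1=E4 (P8)
bar 10: v0=F3 v1=F4 (P8)
  R4 @ bar2.0: C3/F3 P4 untreated
  R4 @ bar5.0: G3/A3 M2 untreated
  R4 @ bar7.0: B3/C4 m2 untreated
  R7 @ bar7.2: C4->B4 leap 11st
  R8 @ bar9.0: penult P8 not 3rd/6th
  R2 @ bar10.0: E3/C4 m6 -> F3/F4 P8 similar

No (6 violations)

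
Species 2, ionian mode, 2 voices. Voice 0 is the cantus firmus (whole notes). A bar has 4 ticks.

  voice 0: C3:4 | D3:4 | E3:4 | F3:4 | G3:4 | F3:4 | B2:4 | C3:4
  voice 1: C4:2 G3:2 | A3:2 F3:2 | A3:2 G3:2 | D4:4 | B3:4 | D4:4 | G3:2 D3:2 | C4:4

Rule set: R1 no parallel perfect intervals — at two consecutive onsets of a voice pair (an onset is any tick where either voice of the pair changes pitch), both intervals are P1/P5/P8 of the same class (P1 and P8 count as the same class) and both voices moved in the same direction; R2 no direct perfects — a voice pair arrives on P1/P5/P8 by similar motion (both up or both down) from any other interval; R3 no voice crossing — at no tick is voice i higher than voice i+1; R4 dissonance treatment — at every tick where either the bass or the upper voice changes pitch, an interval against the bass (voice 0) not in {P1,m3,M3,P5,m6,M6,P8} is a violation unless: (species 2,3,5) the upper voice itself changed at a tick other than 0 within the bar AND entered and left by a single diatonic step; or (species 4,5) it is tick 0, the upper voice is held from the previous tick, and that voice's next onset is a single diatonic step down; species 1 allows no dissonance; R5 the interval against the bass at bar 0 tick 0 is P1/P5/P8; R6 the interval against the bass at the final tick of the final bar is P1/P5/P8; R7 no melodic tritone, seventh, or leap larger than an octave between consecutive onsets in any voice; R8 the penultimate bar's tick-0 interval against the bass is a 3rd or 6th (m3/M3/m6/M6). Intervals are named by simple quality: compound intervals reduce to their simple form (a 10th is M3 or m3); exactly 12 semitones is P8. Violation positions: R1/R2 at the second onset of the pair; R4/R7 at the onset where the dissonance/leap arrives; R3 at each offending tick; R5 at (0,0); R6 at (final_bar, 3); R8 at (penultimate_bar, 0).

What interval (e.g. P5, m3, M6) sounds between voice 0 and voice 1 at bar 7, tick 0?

P8

voice 0=C3 voice 1=C4 -> P8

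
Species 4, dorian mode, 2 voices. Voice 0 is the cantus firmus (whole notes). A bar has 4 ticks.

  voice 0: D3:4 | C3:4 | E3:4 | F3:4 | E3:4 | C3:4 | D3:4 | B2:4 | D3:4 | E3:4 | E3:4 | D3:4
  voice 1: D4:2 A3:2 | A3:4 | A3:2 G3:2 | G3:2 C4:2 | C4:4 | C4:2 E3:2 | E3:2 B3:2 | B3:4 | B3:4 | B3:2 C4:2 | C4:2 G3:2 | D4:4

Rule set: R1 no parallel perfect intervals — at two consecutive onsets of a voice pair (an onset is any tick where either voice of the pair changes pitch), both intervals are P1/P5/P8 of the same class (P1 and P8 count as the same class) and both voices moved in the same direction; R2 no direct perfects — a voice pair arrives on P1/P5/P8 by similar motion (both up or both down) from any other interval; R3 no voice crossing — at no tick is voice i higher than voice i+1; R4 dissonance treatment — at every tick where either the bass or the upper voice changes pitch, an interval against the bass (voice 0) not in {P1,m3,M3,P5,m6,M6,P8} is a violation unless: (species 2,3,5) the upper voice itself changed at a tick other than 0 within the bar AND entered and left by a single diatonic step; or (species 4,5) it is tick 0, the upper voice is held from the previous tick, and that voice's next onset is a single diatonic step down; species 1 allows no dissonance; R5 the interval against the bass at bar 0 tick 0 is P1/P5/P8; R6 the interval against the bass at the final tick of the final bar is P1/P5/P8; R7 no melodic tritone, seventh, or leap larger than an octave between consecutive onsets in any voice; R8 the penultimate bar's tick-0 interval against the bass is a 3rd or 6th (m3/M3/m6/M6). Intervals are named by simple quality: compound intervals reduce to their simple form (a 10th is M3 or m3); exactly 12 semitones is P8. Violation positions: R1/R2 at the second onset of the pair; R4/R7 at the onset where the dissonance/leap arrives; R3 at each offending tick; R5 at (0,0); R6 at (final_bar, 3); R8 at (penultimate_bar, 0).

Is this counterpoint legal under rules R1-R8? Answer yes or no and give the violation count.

No (2 violations)

bar 0: v0=D3 v1=D4 (P8)
bar 1: v0=C3 v1=A3 (M6)
bar 2: v0=E3 v1=A3 (P4)
bar 3: v0=F3 v1=G3 (M2)
bar 4: v0=E3 v1=C4 (m6)
bar 5: v0=C3 v1=C4 (P8)
bar 6: v0=D3 v1=E3 (M2)
bar 7: v0=B2 v1=B3 (P8)
bar 8: v0=D3 v1=B3 (M6)
bar 9: v0=E3 v1=B3 (P5)
bar 10: v0=E3 v1=C4 (m6)
bar 11: v0=D3 v1=D4 (P8)
  R4 @ bar3.0: F3/G3 M2 untreated
  R4 @ bar6.0: D3/E3 M2 untreated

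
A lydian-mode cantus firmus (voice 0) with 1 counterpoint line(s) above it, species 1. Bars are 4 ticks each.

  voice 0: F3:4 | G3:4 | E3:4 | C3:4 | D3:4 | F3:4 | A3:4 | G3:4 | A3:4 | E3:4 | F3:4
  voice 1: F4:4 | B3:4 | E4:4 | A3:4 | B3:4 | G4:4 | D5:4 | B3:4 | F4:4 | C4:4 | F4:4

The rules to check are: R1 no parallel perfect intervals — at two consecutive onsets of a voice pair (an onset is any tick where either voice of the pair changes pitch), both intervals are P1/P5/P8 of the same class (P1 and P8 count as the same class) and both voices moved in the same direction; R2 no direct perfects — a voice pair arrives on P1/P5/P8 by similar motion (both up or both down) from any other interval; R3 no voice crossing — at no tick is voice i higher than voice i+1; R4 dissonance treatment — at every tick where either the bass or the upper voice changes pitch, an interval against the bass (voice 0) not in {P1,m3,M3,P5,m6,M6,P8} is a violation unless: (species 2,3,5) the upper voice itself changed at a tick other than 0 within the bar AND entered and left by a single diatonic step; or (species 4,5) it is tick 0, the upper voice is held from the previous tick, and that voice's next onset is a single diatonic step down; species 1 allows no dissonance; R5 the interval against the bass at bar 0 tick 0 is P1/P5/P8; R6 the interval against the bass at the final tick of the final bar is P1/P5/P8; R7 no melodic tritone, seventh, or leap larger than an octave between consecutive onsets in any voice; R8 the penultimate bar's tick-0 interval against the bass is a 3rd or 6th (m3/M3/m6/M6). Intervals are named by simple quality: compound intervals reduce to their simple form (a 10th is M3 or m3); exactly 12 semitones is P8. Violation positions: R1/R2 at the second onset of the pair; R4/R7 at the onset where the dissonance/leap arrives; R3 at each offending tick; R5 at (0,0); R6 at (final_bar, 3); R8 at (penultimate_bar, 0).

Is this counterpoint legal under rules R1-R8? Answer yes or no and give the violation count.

bar 0: v0=F3 v1=F4 (P8)
bar 1: v0=G3 v1=B3 (M3)
bar 2: v0=E3 v1=E4 (P8)
bar 3: v0=C3 v1=A3 (M6)
bar 4: v0=D3 v1=B3 (M6)
bar 5: v0=F3 v1=G4 (M2)
bar 6: v0=A3 v1=D5 (P4)
bar 7: v0=G3 v1=B3 (M3)
bar 8: v0=A3 v1=F4 (m6)
bar 9: v0=E3 v1=C4 (m6)
bar 10: v0=F3 v1=F4 (P8)
  R7 @ bar1.0: F4->B3 leap 6st
  R4 @ bar5.0: F3/G4 M2 untreated
  R4 @ bar6.0: A3/D5 P4 untreated
  R7 @ bar7.0: D5->B3 leap 15st
  R7 @ bar8.0: B3->F4 leap 6st
  R2 @ bar10.0: E3/C4 m6 -> F3/F4 P8 similar

No (6 violations)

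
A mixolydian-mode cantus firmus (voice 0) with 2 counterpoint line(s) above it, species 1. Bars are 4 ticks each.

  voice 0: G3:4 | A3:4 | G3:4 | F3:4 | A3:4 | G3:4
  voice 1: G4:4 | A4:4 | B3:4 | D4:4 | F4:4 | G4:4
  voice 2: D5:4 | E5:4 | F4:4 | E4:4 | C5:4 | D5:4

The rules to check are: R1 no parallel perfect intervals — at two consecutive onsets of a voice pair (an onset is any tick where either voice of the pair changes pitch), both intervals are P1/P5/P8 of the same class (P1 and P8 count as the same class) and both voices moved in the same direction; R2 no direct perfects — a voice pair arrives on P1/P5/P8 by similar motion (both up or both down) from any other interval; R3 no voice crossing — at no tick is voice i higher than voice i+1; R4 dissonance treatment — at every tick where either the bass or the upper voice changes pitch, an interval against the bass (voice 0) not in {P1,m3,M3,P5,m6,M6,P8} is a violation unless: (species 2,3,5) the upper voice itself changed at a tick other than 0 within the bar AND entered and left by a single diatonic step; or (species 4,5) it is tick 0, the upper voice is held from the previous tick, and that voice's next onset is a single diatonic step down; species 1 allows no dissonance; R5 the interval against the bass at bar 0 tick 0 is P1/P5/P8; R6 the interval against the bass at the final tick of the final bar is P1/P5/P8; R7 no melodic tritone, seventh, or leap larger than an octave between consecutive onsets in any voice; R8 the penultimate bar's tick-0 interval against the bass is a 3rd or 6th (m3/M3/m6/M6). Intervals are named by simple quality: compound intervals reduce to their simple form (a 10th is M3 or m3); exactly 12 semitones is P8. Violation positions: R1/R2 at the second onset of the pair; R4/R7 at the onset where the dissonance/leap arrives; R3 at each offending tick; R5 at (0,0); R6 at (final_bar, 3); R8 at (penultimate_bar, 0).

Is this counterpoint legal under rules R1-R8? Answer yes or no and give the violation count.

bar 0: v0=G3 v1=G4 v2=D5 (P5)
bar 1: v0=A3 v1=A4 v2=E5 (P5)
bar 2: v0=G3 v1=B3 v2=F4 (m7)
bar 3: v0=F3 v1=D4 v2=E4 (M7)
bar 4: v0=A3 v1=F4 v2=C5 (m3)
bar 5: v0=G3 v1=G4 v2=D5 (P5)
  R1 @ bar1.0: G3/G4 P8 -> A3/A4 P8 similar
  R1 @ bar1.0: G3/D5 P5 -> A3/E5 P5 similar
  R1 @ bar1.0: G4/D5 P5 -> A4/E5 P5 similar
  R4 @ bar2.0: G3/F4 m7 untreated
  R7 @ bar2.0: A4->B3 leap 10st
  R7 @ bar2.0: E5->F4 leap 11st
  R4 @ bar3.0: F3/E4 M7 untreated
  R2 @ bar4.0: D4/E4 M2 -> F4/C5 P5 similar
  R1 @ bar5.0: F4/C5 P5 -> G4/D5 P5 similar

No (9 violations)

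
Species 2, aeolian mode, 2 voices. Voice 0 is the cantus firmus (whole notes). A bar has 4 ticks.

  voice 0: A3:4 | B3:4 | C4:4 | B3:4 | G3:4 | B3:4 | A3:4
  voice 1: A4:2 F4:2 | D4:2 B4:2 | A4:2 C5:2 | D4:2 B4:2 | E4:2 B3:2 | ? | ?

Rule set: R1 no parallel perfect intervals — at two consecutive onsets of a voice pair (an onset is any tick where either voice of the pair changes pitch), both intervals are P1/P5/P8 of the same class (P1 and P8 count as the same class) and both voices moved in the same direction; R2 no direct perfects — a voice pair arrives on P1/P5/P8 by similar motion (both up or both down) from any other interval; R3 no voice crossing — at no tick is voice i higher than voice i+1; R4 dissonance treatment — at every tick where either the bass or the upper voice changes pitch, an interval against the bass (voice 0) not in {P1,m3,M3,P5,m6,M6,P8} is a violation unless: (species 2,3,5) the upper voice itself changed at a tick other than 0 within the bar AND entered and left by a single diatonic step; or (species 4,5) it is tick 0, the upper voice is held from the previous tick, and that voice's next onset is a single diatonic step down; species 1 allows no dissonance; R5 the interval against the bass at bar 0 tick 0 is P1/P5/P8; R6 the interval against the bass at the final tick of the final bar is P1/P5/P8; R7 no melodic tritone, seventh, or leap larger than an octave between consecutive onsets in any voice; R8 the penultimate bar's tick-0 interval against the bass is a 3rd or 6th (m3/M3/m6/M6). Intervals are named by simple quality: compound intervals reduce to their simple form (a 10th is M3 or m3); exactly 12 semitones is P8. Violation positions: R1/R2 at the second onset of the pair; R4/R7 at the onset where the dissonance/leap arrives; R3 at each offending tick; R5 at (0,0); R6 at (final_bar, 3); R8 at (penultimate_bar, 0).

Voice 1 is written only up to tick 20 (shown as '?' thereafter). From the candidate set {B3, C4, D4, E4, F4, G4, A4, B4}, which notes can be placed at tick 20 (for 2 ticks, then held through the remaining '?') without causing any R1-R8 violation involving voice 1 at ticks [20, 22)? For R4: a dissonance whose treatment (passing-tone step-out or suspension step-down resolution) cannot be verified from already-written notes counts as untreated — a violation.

{D4, G4}

B3: violates R8
C4: violates R4,R8
D4: legal
E4: violates R4,R8
F4: violates R4,R7,R8
G4: legal
A4: violates R4,R7,R8
B4: violates R2,R8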